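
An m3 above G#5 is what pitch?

B5

Counting three letter names up from G lands on B.
A minor third spans 3 semitones, so from G#5 the target pitch is B5.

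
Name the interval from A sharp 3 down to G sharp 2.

major ninth

Descending from A#3 to G#2 is the same interval as ascending G#2 to A#3.
G to A spans two letter names (G-A), plus an octave — that makes it a ninth of some quality.
G#2 to A#3 is 14 semitones, matching the major ninth exactly, so the quality is major.
(Equivalently, a compound major second: a major second plus an octave.)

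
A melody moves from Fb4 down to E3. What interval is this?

Descending from Fb4 to E3 is the same interval as ascending E3 to Fb4.
E to F spans two letter names (E-F), plus an octave — that makes it a ninth of some quality.
E3 to Fb4 spans 12 semitones — two semitones narrower than the major ninth (14) — giving a diminished ninth.

diminished ninth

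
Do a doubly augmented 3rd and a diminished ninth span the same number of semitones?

No

A doubly augmented third spans 6 semitones; a diminished ninth spans 12 semitones. They differ by 6.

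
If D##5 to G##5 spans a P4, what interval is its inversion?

Interval numbers invert to sum to nine: 4 + 5 = 9, so a fourth inverts to a fifth.
Quality inverts too: perfect stays perfect. That makes the inversion a perfect fifth.

perfect fifth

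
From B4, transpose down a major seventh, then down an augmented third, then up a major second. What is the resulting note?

A major seventh down from B4 is C4.
Down an augmented third from C4: Abb3 (5 semitones down).
Abb3 up a major second → Bbb3 (2 semitones).

Bbb3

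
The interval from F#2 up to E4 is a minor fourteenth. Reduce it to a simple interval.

Subtracting seven from the interval number removes an octave: 14 − 7 = 7.
That makes a minor fourteenth a compound minor seventh — an octave plus a minor seventh.

minor 7th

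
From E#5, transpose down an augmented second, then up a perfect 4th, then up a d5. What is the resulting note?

E#5 down an augmented second → D5 (3 semitones).
Up a perfect fourth from D5: G5 (5 semitones up).
G5 up a diminished fifth → Db6 (6 semitones).

Db6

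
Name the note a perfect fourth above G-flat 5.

Four letter names up from G: C.
Moving 5 semitones up from Gb5 (the size of a perfect fourth) reaches Cb6.

C-flat 6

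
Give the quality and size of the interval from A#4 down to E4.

augmented fourth

Descending from A#4 to E4 is the same interval as ascending E4 to A#4.
E to A spans four letter names (E-F-G-A): a fourth.
A perfect fourth would be 5 semitones; E4 to A#4 is 6, one semitone wider, so the interval is augmented.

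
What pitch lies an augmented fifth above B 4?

The fifth takes the letter from B up to F.
An augmented fifth is 8 semitones; 8 semitones up from B4 gives F##5.

F-double-sharp 5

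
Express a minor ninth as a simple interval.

Take out an octave (7 from the number): 9 − 7 = 2.
So a minor ninth is an octave plus a minor second. The quality is unchanged.

minor 2nd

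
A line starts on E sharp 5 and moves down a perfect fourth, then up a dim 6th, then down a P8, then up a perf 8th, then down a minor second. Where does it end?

E#5 down a perfect fourth → B#4 (5 semitones).
B#4 up a diminished sixth → G5 (7 semitones).
G5 down a perfect octave → G4 (12 semitones).
Up a perfect octave from G4: G5 (12 semitones up).
Down a minor second from G5: F#5 (1 semitone down).

F sharp 5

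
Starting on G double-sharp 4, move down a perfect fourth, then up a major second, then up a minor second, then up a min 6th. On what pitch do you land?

Down a perfect fourth from G##4: D##4 (5 semitones down).
Up a major second from D##4: E##4 (2 semitones up).
A minor second up from E##4 is F##4.
Up a minor sixth from F##4: D#5 (8 semitones up).

D sharp 5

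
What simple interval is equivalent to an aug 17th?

augmented third

Take out 2 octaves (14 from the number): 17 − 14 = 3.
So an augmented seventeenth is 2 octaves plus an augmented third. The quality is unchanged.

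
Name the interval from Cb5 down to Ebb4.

major sixth

Descending from Cb5 to Ebb4 is the same interval as ascending Ebb4 to Cb5.
E to C spans six letter names (E-F-G-A-B-C): a sixth.
Counting semitones, Ebb4→Cb5 is 9, which is the major sixth.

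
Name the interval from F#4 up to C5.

diminished 5th

F to C spans five letter names (F-G-A-B-C), so the interval is some kind of fifth.
A perfect fifth would be 7 semitones; F#4 to C5 is 6, one semitone narrower, so the interval is diminished.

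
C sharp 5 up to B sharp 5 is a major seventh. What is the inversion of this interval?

minor 2nd

Inverted interval numbers add to nine, so a seventh pairs with a second (7 + 2 = 9).
And major becomes minor under inversion, so we get a minor second.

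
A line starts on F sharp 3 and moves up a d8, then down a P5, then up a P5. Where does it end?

F 4

F#3 up a diminished octave → F4 (11 semitones).
F4 down a perfect fifth → Bb3 (7 semitones).
Up a perfect fifth from Bb3: F4 (7 semitones up).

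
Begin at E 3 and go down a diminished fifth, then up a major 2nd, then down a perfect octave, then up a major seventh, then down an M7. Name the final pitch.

B sharp 1

E3 down a diminished fifth → A#2 (6 semitones).
Up a major second from A#2: B#2 (2 semitones up).
A perfect octave down from B#2 is B#1.
Up a major seventh from B#1: A##2 (11 semitones up).
A major seventh down from A##2 is B#1.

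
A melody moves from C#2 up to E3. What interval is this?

C to E spans three letter names (C-D-E), plus an octave, so the interval is some kind of tenth.
At 15 semitones, C#2→E3 falls one short of a major tenth: minor.
(Equivalently, a compound minor third: a minor third plus an octave.)

minor tenth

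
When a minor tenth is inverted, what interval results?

M6

First reduce the compound minor tenth to its simple form, a minor third.
Inverted interval numbers add to nine, so a third pairs with a sixth (3 + 6 = 9).
The quality also flips — minor becomes major — giving a major sixth.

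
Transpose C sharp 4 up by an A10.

The tenth's letter: C up three letter names plus an octave → E.
An augmented tenth is 17 semitones; 17 semitones up from C#4 gives E##5.

E double-sharp 5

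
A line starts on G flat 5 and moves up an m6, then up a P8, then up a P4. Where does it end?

A double-flat 7

A minor sixth up from Gb5 is Ebb6.
Up a perfect octave from Ebb6: Ebb7 (12 semitones up).
Up a perfect fourth from Ebb7: Abb7 (5 semitones up).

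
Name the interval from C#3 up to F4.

diminished eleventh

C to F spans four letter names (C-D-E-F), plus an octave: an eleventh.
The perfect eleventh is 17 semitones; here we have 16, one semitone narrower: diminished.
(Equivalently, a compound diminished fourth: a diminished fourth plus an octave.)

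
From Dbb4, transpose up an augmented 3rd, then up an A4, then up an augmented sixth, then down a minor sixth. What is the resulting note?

Dbb4 up an augmented third → F4 (5 semitones).
An augmented fourth up from F4 is B4.
Up an augmented sixth from B4: G##5 (10 semitones up).
G##5 down a minor sixth → B##4 (8 semitones).

B##4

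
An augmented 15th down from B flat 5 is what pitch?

B double-flat 3

A fifteenth keeps the letter name B, two octaves down from B.
An augmented fifteenth is 25 semitones; 25 semitones down from Bb5 gives Bbb3.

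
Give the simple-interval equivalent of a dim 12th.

diminished 5th

Each octave removed subtracts seven from the number: 12 − 7 = 5.
That makes a diminished twelfth a compound diminished fifth — an octave plus a diminished fifth.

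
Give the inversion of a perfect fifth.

perfect 4th

Inverted interval numbers add to nine, so a fifth pairs with a fourth (5 + 4 = 9).
And perfect stays perfect under inversion, so we get a perfect fourth.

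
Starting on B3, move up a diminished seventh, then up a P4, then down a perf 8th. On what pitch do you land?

A diminished seventh up from B3 is Ab4.
Ab4 up a perfect fourth → Db5 (5 semitones).
Db5 down a perfect octave → Db4 (12 semitones).

Db4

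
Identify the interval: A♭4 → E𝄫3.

Descending from Ab4 to Ebb3 is the same interval as ascending Ebb3 to Ab4.
E to A spans four letter names (E-F-G-A), plus an octave — that makes it an eleventh of some quality.
The perfect eleventh is 17 semitones; here we have 18, one semitone wider: augmented.
(Equivalently, a compound augmented fourth: an augmented fourth plus an octave.)

augmented 11th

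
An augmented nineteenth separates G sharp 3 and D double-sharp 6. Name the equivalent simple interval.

A5

Each octave removed subtracts seven from the number: 19 − 14 = 5.
That makes an augmented nineteenth a compound augmented fifth — 2 octaves plus an augmented fifth.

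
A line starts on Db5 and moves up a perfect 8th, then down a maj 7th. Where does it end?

Db5 up a perfect octave → Db6 (12 semitones).
Down a major seventh from Db6: Ebb5 (11 semitones down).

Ebb5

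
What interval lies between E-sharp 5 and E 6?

diminished octave

E to E is the same letter name, plus an octave — that makes it an octave of some quality.
The perfect octave is 12 semitones; here we have 11, one semitone narrower: diminished.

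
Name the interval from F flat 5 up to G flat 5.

major 2nd

F to G spans two letter names (F-G), so the interval is some kind of second.
Counting semitones, Fb5→Gb5 is 2, which is the major second.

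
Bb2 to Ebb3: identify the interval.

d4

B to E spans four letter names (B-C-D-E) — that makes it a fourth of some quality.
A perfect fourth would be 5 semitones; Bb2 to Ebb3 is 4, one semitone narrower, so the interval is diminished.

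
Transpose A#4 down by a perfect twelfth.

The twelfth's letter: A down five letter names plus an octave → D.
A perfect twelfth is 19 semitones; 19 semitones down from A#4 gives D#3.

D#3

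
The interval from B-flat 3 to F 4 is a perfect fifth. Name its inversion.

perfect 4th

The rule of nine gives the new number: 9 − 5 = 4, so a fifth becomes a fourth.
Quality inverts too: perfect stays perfect. That makes the inversion a perfect fourth.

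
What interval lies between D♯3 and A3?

diminished fifth

D to A spans five letter names (D-E-F-G-A): a fifth.
The perfect fifth is 7 semitones; here we have 6, one semitone narrower: diminished.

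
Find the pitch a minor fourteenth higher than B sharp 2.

The fourteenth's letter: B up seven letter names plus an octave → A.
Moving 22 semitones up from B#2 (the size of a minor fourteenth) reaches A#4.

A sharp 4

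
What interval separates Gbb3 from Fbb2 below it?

Descending from Gbb3 to Fbb2 is the same interval as ascending Fbb2 to Gbb3.
F to G spans two letter names (F-G), plus an octave: a ninth.
The major ninth spans 14 semitones, and Fbb2 to Gbb3 is exactly 14 semitones — so this is a major ninth.
(Equivalently, a compound major second: a major second plus an octave.)

major ninth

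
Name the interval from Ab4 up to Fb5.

minor 6th

A to F spans six letter names (A-B-C-D-E-F) — that makes it a sixth of some quality.
At 8 semitones, Ab4→Fb5 falls one short of a major sixth: minor.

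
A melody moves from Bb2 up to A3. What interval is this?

B to A spans seven letter names (B-C-D-E-F-G-A): a seventh.
The major seventh spans 11 semitones, and Bb2 to A3 is exactly 11 semitones — so this is a major seventh.

M7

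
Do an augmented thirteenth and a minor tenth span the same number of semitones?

An augmented thirteenth is 22 semitones but a minor tenth is 15 semitones — different sizes.

No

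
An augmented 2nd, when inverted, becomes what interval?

Inverted interval numbers add to nine, so a second pairs with a seventh (2 + 7 = 9).
And augmented becomes diminished under inversion, so we get a diminished seventh.

d7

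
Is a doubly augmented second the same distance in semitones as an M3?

Yes

A doubly augmented second spans 4 semitones, and a major third also spans 4 semitones — they're enharmonic.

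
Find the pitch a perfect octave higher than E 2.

E 3

An octave keeps the letter name E, an octave up from E.
A perfect octave is 12 semitones; 12 semitones up from E2 gives E3.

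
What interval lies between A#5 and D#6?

A to D spans four letter names (A-B-C-D): a fourth.
Counting semitones, A#5→D#6 is 5, which is the perfect fourth.

perfect fourth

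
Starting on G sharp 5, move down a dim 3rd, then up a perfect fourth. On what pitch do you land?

A double-sharp 5

A diminished third down from G#5 is E##5.
Up a perfect fourth from E##5: A##5 (5 semitones up).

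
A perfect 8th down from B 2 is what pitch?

An octave keeps the letter name B, an octave down from B.
A perfect octave spans 12 semitones, so from B2 the target pitch is B1.

B 1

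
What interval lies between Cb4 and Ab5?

C to A spans six letter names (C-D-E-F-G-A), plus an octave: a thirteenth.
Cb4 to Ab5 is 21 semitones, matching the major thirteenth exactly, so the quality is major.
(Equivalently, a compound major sixth: a major sixth plus an octave.)

M13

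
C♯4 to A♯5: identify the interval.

C to A spans six letter names (C-D-E-F-G-A), plus an octave: a thirteenth.
Counting semitones, C#4→A#5 is 21, which is the major thirteenth.
(Equivalently, a compound major sixth: a major sixth plus an octave.)

M13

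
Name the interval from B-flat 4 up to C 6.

B to C spans two letter names (B-C), plus an octave: a ninth.
Counting semitones, Bb4→C6 is 14, which is the major ninth.
(Equivalently, a compound major second: a major second plus an octave.)

major 9th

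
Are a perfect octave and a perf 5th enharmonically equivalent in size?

No

A perfect octave spans 12 semitones; a perfect fifth spans 7 semitones. They differ by 5.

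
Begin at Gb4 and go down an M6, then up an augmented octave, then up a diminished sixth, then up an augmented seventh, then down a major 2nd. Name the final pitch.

Down a major sixth from Gb4: Bbb3 (9 semitones down).
Bbb3 up an augmented octave → Bb4 (13 semitones).
Up a diminished sixth from Bb4: Gbb5 (7 semitones up).
An augmented seventh up from Gbb5 is F6.
Down a major second from F6: Eb6 (2 semitones down).

Eb6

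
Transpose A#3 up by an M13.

Six letters up from A (plus an octave) reaches F.
Moving 21 semitones up from A#3 (the size of a major thirteenth) reaches F##5.

F##5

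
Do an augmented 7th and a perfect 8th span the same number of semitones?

Both span 12 semitones: an augmented seventh and a perfect octave are the same chromatic distance.

Yes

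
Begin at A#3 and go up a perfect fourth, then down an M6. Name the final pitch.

Up a perfect fourth from A#3: D#4 (5 semitones up).
A major sixth down from D#4 is F#3.

F#3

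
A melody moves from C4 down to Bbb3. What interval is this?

Descending from C4 to Bbb3 is the same interval as ascending Bbb3 to C4.
B to C spans two letter names (B-C), so the interval is some kind of second.
Bbb3 to C4 spans 3 semitones — one semitone wider than the major second (2) — giving an augmented second.

augmented 2nd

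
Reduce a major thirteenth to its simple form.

Each octave removed subtracts seven from the number: 13 − 7 = 6.
Quality carries through unchanged, so the simple form is a major sixth.

M6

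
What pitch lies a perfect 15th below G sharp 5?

G sharp 3

For a fifteenth the letter name doesn't change: still G, two octaves down.
Moving 24 semitones down from G#5 (the size of a perfect fifteenth) reaches G#3.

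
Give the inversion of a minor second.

Inverted interval numbers add to nine, so a second pairs with a seventh (2 + 7 = 9).
The quality also flips — minor becomes major — giving a major seventh.

M7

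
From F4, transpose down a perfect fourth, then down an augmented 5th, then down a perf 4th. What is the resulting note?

F4 down a perfect fourth → C4 (5 semitones).
C4 down an augmented fifth → Fb3 (8 semitones).
Down a perfect fourth from Fb3: Cb3 (5 semitones down).

Cb3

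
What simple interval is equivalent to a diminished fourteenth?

diminished seventh

Subtracting seven from the interval number removes an octave: 14 − 7 = 7.
Quality carries through unchanged, so the simple form is a diminished seventh.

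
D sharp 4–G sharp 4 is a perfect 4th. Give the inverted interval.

P5

The rule of nine gives the new number: 9 − 4 = 5, so a fourth becomes a fifth.
The quality also flips — perfect stays perfect — giving a perfect fifth.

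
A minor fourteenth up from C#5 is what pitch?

Counting seven letter names plus an octave up from C lands on B.
A minor fourteenth is 22 semitones; 22 semitones up from C#5 gives B6.

B6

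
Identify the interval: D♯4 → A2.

Descending from D#4 to A2 is the same interval as ascending A2 to D#4.
A to D spans four letter names (A-B-C-D), plus an octave: an eleventh.
A2 to D#4 spans 18 semitones — one semitone wider than the perfect eleventh (17) — giving an augmented eleventh.
(Equivalently, a compound augmented fourth: an augmented fourth plus an octave.)

augmented 11th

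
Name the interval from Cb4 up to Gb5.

C to G spans five letter names (C-D-E-F-G), plus an octave: a twelfth.
Counting semitones, Cb4→Gb5 is 19, which is the perfect twelfth.
(Equivalently, a compound perfect fifth: a perfect fifth plus an octave.)

perfect twelfth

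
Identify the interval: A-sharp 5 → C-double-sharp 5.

Descending from A#5 to C##5 is the same interval as ascending C##5 to A#5.
C to A spans six letter names (C-D-E-F-G-A): a sixth.
C##5 to A#5 is 8 semitones, a half step short of the major sixth (9), so this is minor.

minor 6th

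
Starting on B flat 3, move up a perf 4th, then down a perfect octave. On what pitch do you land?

Bb3 up a perfect fourth → Eb4 (5 semitones).
Down a perfect octave from Eb4: Eb3 (12 semitones down).

E flat 3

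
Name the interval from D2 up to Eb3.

D to E spans two letter names (D-E), plus an octave — that makes it a ninth of some quality.
At 13 semitones, D2→Eb3 falls one short of a major ninth: minor.
(Equivalently, a compound minor second: a minor second plus an octave.)

minor ninth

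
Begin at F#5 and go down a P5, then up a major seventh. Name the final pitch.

F#5 down a perfect fifth → B4 (7 semitones).
A major seventh up from B4 is A#5.

A#5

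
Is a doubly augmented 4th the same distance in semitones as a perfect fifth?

A doubly augmented fourth = 7 semitones = a perfect fifth; enharmonically equal.

Yes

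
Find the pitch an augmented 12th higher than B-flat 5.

Five letters up from B (plus an octave) reaches F.
Moving 20 semitones up from Bb5 (the size of an augmented twelfth) reaches F#7.

F-sharp 7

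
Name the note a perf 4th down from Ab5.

Counting four letter names down from A lands on E.
A perfect fourth spans 5 semitones, so from Ab5 the target pitch is Eb5.

Eb5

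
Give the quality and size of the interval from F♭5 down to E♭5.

minor 2nd

Descending from Fb5 to Eb5 is the same interval as ascending Eb5 to Fb5.
E to F spans two letter names (E-F) — that makes it a second of some quality.
At 1 semitone, Eb5→Fb5 falls one short of a major second: minor.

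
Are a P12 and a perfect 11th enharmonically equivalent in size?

A perfect twelfth is 19 semitones but a perfect eleventh is 17 semitones — different sizes.

No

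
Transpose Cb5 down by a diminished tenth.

The tenth's letter: C down three letter names plus an octave → A.
A diminished tenth spans 14 semitones, so from Cb5 the target pitch is A3.

A3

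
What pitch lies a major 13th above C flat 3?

The thirteenth's letter: C up six letter names plus an octave → A.
Moving 21 semitones up from Cb3 (the size of a major thirteenth) reaches Ab4.

A flat 4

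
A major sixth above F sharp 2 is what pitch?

Six letter names up from F: D.
Moving 9 semitones up from F#2 (the size of a major sixth) reaches D#3.

D sharp 3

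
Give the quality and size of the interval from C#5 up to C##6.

C to C is the same letter name, plus an octave — that makes it an octave of some quality.
A perfect octave would be 12 semitones; C#5 to C##6 is 13, one semitone wider, so the interval is augmented.

augmented octave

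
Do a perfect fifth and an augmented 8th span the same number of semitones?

A perfect fifth spans 7 semitones; an augmented octave spans 13 semitones. They differ by 6.

No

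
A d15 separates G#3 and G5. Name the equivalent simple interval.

diminished 8th

Subtracting seven from the interval number removes an octave: 15 − 7 = 8.
That makes a diminished fifteenth a compound diminished octave — an octave plus a diminished octave.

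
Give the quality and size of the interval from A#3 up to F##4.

A to F spans six letter names (A-B-C-D-E-F): a sixth.
Counting semitones, A#3→F##4 is 9, which is the major sixth.

major sixth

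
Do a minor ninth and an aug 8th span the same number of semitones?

A minor ninth = 13 semitones = an augmented octave; enharmonically equal.

Yes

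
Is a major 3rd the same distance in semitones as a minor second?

No

A major third is 4 semitones but a minor second is 1 semitone — different sizes.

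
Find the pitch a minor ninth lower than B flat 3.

A 2

Two letters down from B (plus an octave) reaches A.
A minor ninth is 13 semitones; 13 semitones down from Bb3 gives A2.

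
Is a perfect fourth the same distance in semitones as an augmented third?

A perfect fourth = 5 semitones = an augmented third; enharmonically equal.

Yes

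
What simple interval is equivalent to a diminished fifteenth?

Subtracting seven from the interval number removes an octave: 15 − 7 = 8.
That makes a diminished fifteenth a compound diminished octave — an octave plus a diminished octave.

diminished octave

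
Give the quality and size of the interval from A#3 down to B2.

M7

Descending from A#3 to B2 is the same interval as ascending B2 to A#3.
B to A spans seven letter names (B-C-D-E-F-G-A): a seventh.
B2 to A#3 is 11 semitones, matching the major seventh exactly, so the quality is major.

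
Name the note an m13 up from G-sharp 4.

E 6

Counting six letter names plus an octave up from G lands on E.
A minor thirteenth spans 20 semitones, so from G#4 the target pitch is E6.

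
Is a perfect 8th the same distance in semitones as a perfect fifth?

A perfect octave spans 12 semitones; a perfect fifth spans 7 semitones. They differ by 5.

No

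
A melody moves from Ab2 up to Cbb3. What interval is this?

A to C spans three letter names (A-B-C), so the interval is some kind of third.
A major third would be 4 semitones; Ab2 to Cbb3 is 2, two semitones narrower, so the interval is diminished.

diminished third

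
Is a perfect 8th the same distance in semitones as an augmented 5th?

No

A perfect octave is 12 semitones but an augmented fifth is 8 semitones — different sizes.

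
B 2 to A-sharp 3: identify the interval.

B to A spans seven letter names (B-C-D-E-F-G-A), so the interval is some kind of seventh.
B2 to A#3 is 11 semitones, matching the major seventh exactly, so the quality is major.

major seventh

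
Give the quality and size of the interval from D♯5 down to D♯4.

P8

Descending from D#5 to D#4 is the same interval as ascending D#4 to D#5.
D to D is the same letter name, plus an octave: an octave.
D#4 to D#5 is 12 semitones, matching the perfect octave exactly, so the quality is perfect.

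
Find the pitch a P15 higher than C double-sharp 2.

For a fifteenth the letter name doesn't change: still C, two octaves up.
A perfect fifteenth spans 24 semitones, so from C##2 the target pitch is C##4.

C double-sharp 4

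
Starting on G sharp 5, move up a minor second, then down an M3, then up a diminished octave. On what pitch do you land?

F flat 6

G#5 up a minor second → A5 (1 semitone).
Down a major third from A5: F5 (4 semitones down).
Up a diminished octave from F5: Fb6 (11 semitones up).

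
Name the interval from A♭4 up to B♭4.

A to B spans two letter names (A-B) — that makes it a second of some quality.
Ab4 to Bb4 is 2 semitones, matching the major second exactly, so the quality is major.

M2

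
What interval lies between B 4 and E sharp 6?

augmented eleventh

B to E spans four letter names (B-C-D-E), plus an octave, so the interval is some kind of eleventh.
B4 to E#6 spans 18 semitones — one semitone wider than the perfect eleventh (17) — giving an augmented eleventh.
(Equivalently, a compound augmented fourth: an augmented fourth plus an octave.)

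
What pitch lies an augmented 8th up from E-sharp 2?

For an octave the letter name doesn't change: still E, an octave up.
An augmented octave is 13 semitones; 13 semitones up from E#2 gives E##3.

E-double-sharp 3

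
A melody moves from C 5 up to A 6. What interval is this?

C to A spans six letter names (C-D-E-F-G-A), plus an octave, so the interval is some kind of thirteenth.
Counting semitones, C5→A6 is 21, which is the major thirteenth.
(Equivalently, a compound major sixth: a major sixth plus an octave.)

major 13th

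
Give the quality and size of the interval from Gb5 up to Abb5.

m2

G to A spans two letter names (G-A): a second.
Gb5 to Abb5 is 1 semitone, a half step short of the major second (2), so this is minor.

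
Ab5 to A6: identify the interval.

A to A is the same letter name, plus an octave, so the interval is some kind of octave.
The perfect octave is 12 semitones; here we have 13, one semitone wider: augmented.

augmented 8th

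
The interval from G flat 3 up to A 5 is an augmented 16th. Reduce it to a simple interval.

Subtracting seven from the interval number removes an octave: 16 − 14 = 2.
That makes an augmented sixteenth a compound augmented second — 2 octaves plus an augmented second.

augmented second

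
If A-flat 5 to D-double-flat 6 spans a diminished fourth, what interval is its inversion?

A5

Interval numbers invert to sum to nine: 4 + 5 = 9, so a fourth inverts to a fifth.
The quality also flips — diminished becomes augmented — giving an augmented fifth.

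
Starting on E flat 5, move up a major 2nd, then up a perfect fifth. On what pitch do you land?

C 6

A major second up from Eb5 is F5.
Up a perfect fifth from F5: C6 (7 semitones up).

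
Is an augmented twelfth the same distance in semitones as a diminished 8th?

An augmented twelfth is 20 semitones but a diminished octave is 11 semitones — different sizes.

No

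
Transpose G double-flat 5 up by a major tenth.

The tenth's letter: G up three letter names plus an octave → B.
Moving 16 semitones up from Gbb5 (the size of a major tenth) reaches Bbb6.

B double-flat 6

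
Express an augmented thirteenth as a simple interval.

Take out an octave (7 from the number): 13 − 7 = 6.
That makes an augmented thirteenth a compound augmented sixth — an octave plus an augmented sixth.

augmented 6th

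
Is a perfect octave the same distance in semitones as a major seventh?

No

A perfect octave spans 12 semitones; a major seventh spans 11 semitones. They differ by 1.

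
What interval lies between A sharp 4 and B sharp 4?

M2

A to B spans two letter names (A-B) — that makes it a second of some quality.
Counting semitones, A#4→B#4 is 2, which is the major second.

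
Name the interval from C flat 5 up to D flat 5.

C to D spans two letter names (C-D) — that makes it a second of some quality.
Cb5 to Db5 is 2 semitones, matching the major second exactly, so the quality is major.

major second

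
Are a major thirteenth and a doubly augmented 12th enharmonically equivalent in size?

Yes

A major thirteenth = 21 semitones = a doubly augmented twelfth; enharmonically equal.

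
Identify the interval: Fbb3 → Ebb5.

F to E spans seven letter names (F-G-A-B-C-D-E), plus an octave — that makes it a fourteenth of some quality.
Counting semitones, Fbb3→Ebb5 is 23, which is the major fourteenth.
(Equivalently, a compound major seventh: a major seventh plus an octave.)

M14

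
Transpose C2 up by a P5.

Five letter names up from C: G.
Moving 7 semitones up from C2 (the size of a perfect fifth) reaches G2.

G2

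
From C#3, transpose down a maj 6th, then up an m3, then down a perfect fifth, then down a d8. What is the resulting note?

A major sixth down from C#3 is E2.
E2 up a minor third → G2 (3 semitones).
G2 down a perfect fifth → C2 (7 semitones).
Down a diminished octave from C2: C#1 (11 semitones down).

C#1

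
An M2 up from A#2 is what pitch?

Counting two letter names up from A lands on B.
A major second is 2 semitones; 2 semitones up from A#2 gives B#2.

B#2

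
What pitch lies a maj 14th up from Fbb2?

Ebb4

Seven letters up from F (plus an octave) reaches E.
A major fourteenth is 23 semitones; 23 semitones up from Fbb2 gives Ebb4.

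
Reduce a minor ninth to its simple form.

m2

Take out an octave (7 from the number): 9 − 7 = 2.
So a minor ninth is an octave plus a minor second. The quality is unchanged.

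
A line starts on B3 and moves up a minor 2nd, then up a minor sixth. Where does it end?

Ab4

A minor second up from B3 is C4.
A minor sixth up from C4 is Ab4.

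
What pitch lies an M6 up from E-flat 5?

The sixth takes the letter from E up to C.
A major sixth spans 9 semitones, so from Eb5 the target pitch is C6.

C 6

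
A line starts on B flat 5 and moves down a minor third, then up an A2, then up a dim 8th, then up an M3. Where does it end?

Bb5 down a minor third → G5 (3 semitones).
An augmented second up from G5 is A#5.
A diminished octave up from A#5 is A6.
A6 up a major third → C#7 (4 semitones).

C sharp 7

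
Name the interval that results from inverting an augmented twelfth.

First reduce the compound augmented twelfth to its simple form, an augmented fifth.
Inverted interval numbers add to nine, so a fifth pairs with a fourth (5 + 4 = 9).
And augmented becomes diminished under inversion, so we get a diminished fourth.

diminished 4th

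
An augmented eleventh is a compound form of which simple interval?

Each octave removed subtracts seven from the number: 11 − 7 = 4.
So an augmented eleventh is an octave plus an augmented fourth. The quality is unchanged.

augmented fourth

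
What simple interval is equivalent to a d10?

diminished third

Subtracting seven from the interval number removes an octave: 10 − 7 = 3.
Quality carries through unchanged, so the simple form is a diminished third.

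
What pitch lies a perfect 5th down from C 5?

F 4

Counting five letter names down from C lands on F.
Moving 7 semitones down from C5 (the size of a perfect fifth) reaches F4.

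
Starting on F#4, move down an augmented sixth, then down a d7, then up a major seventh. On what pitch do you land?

An augmented sixth down from F#4 is Ab3.
Ab3 down a diminished seventh → B2 (9 semitones).
Up a major seventh from B2: A#3 (11 semitones up).

A#3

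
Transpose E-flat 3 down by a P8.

An octave keeps the letter name E, an octave down from E.
A perfect octave spans 12 semitones, so from Eb3 the target pitch is Eb2.

E-flat 2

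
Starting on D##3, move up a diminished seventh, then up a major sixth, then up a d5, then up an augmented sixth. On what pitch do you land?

Up a diminished seventh from D##3: C#4 (9 semitones up).
C#4 up a major sixth → A#4 (9 semitones).
A diminished fifth up from A#4 is E5.
An augmented sixth up from E5 is C##6.

C##6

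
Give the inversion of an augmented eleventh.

diminished fifth

First reduce the compound augmented eleventh to its simple form, an augmented fourth.
The rule of nine gives the new number: 9 − 4 = 5, so a fourth becomes a fifth.
Quality inverts too: augmented becomes diminished. That makes the inversion a diminished fifth.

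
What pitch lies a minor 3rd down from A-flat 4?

Counting three letter names down from A lands on F.
Moving 3 semitones down from Ab4 (the size of a minor third) reaches F4.

F 4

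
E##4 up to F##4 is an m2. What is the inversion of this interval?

Inverted interval numbers add to nine, so a second pairs with a seventh (2 + 7 = 9).
Quality inverts too: minor becomes major. That makes the inversion a major seventh.

M7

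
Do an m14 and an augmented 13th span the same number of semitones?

Yes

A minor fourteenth = 22 semitones = an augmented thirteenth; enharmonically equal.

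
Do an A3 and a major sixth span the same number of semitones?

No

5 semitones (augmented third) vs 9 semitones (major sixth): not equal.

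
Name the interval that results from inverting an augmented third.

d6

The rule of nine gives the new number: 9 − 3 = 6, so a third becomes a sixth.
Quality inverts too: augmented becomes diminished. That makes the inversion a diminished sixth.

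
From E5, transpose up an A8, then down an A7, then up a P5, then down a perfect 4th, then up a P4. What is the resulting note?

Up an augmented octave from E5: E#6 (13 semitones up).
Down an augmented seventh from E#6: F5 (12 semitones down).
Up a perfect fifth from F5: C6 (7 semitones up).
Down a perfect fourth from C6: G5 (5 semitones down).
Up a perfect fourth from G5: C6 (5 semitones up).

C6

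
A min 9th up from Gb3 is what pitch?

Two letters up from G (plus an octave) reaches A.
A minor ninth spans 13 semitones, so from Gb3 the target pitch is Abb4.

Abb4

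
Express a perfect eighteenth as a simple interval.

P4

Take out 2 octaves (14 from the number): 18 − 14 = 4.
So a perfect eighteenth is 2 octaves plus a perfect fourth. The quality is unchanged.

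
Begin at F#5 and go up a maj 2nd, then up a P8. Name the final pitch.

G#6

Up a major second from F#5: G#5 (2 semitones up).
G#5 up a perfect octave → G#6 (12 semitones).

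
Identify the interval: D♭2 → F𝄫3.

D to F spans three letter names (D-E-F), plus an octave: a tenth.
Db2 to Fbb3 spans 14 semitones — two semitones narrower than the major tenth (16) — giving a diminished tenth.
(Equivalently, a compound diminished third: a diminished third plus an octave.)

diminished tenth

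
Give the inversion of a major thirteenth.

First reduce the compound major thirteenth to its simple form, a major sixth.
Interval numbers invert to sum to nine: 6 + 3 = 9, so a sixth inverts to a third.
Quality inverts too: major becomes minor. That makes the inversion a minor third.

minor third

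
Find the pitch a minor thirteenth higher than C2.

Six letters up from C (plus an octave) reaches A.
Moving 20 semitones up from C2 (the size of a minor thirteenth) reaches Ab3.

Ab3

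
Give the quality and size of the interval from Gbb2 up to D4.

AA12

G to D spans five letter names (G-A-B-C-D), plus an octave, so the interval is some kind of twelfth.
The perfect twelfth is 19 semitones; here we have 21, two semitones wider: doubly augmented.
(Equivalently, a compound doubly augmented fifth: a doubly augmented fifth plus an octave.)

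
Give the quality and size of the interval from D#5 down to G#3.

Descending from D#5 to G#3 is the same interval as ascending G#3 to D#5.
G to D spans five letter names (G-A-B-C-D), plus an octave, so the interval is some kind of twelfth.
G#3 to D#5 is 19 semitones, matching the perfect twelfth exactly, so the quality is perfect.
(Equivalently, a compound perfect fifth: a perfect fifth plus an octave.)

perfect 12th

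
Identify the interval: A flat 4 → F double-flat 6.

diminished thirteenth

A to F spans six letter names (A-B-C-D-E-F), plus an octave — that makes it a thirteenth of some quality.
Ab4 to Fbb6 spans 19 semitones — two semitones narrower than the major thirteenth (21) — giving a diminished thirteenth.
(Equivalently, a compound diminished sixth: a diminished sixth plus an octave.)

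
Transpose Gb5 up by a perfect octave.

Gb6

An octave keeps the letter name G, an octave up from G.
A perfect octave spans 12 semitones, so from Gb5 the target pitch is Gb6.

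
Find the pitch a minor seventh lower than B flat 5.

C 5

Counting seven letter names down from B lands on C.
Moving 10 semitones down from Bb5 (the size of a minor seventh) reaches C5.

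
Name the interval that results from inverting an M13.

First reduce the compound major thirteenth to its simple form, a major sixth.
The rule of nine gives the new number: 9 − 6 = 3, so a sixth becomes a third.
The quality also flips — major becomes minor — giving a minor third.

m3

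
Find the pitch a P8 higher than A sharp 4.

A sharp 5

An octave keeps the letter name A, an octave up from A.
A perfect octave is 12 semitones; 12 semitones up from A#4 gives A#5.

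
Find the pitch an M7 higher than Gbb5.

Fb6

The seventh takes the letter from G up to F.
A major seventh is 11 semitones; 11 semitones up from Gbb5 gives Fb6.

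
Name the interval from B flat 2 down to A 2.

Descending from Bb2 to A2 is the same interval as ascending A2 to Bb2.
A to B spans two letter names (A-B): a second.
At 1 semitone, A2→Bb2 falls one short of a major second: minor.

minor second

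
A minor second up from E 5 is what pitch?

Counting two letter names up from E lands on F.
A minor second is 1 semitone; 1 semitone up from E5 gives F5.

F 5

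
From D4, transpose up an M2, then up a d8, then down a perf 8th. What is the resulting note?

D4 up a major second → E4 (2 semitones).
Up a diminished octave from E4: Eb5 (11 semitones up).
Eb5 down a perfect octave → Eb4 (12 semitones).

Eb4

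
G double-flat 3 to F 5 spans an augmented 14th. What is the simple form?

Each octave removed subtracts seven from the number: 14 − 7 = 7.
So an augmented fourteenth is an octave plus an augmented seventh. The quality is unchanged.

A7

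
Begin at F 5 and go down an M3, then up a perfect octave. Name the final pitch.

F5 down a major third → Db5 (4 semitones).
Up a perfect octave from Db5: Db6 (12 semitones up).

D flat 6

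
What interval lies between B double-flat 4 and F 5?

B to F spans five letter names (B-C-D-E-F): a fifth.
The perfect fifth is 7 semitones; here we have 8, one semitone wider: augmented.

augmented fifth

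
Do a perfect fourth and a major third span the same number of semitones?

A perfect fourth is 5 semitones but a major third is 4 semitones — different sizes.

No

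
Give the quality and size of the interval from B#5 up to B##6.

B to B is the same letter name, plus an octave: an octave.
B#5 to B##6 spans 13 semitones — one semitone wider than the perfect octave (12) — giving an augmented octave.

augmented octave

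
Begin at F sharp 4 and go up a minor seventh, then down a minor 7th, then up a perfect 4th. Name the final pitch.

B 4

F#4 up a minor seventh → E5 (10 semitones).
E5 down a minor seventh → F#4 (10 semitones).
F#4 up a perfect fourth → B4 (5 semitones).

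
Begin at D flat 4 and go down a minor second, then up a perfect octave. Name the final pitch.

A minor second down from Db4 is C4.
C4 up a perfect octave → C5 (12 semitones).

C 5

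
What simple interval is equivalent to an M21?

Each octave removed subtracts seven from the number: 21 − 14 = 7.
So a major twenty-first is 2 octaves plus a major seventh. The quality is unchanged.

major 7th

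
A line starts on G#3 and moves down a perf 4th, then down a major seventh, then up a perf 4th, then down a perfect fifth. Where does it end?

D2

G#3 down a perfect fourth → D#3 (5 semitones).
Down a major seventh from D#3: E2 (11 semitones down).
E2 up a perfect fourth → A2 (5 semitones).
A perfect fifth down from A2 is D2.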